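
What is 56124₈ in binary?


Each octal digit → 3 binary bits:
  5 = 101
  6 = 110
  1 = 001
  2 = 010
  4 = 100
Concatenate: 101 110 001 010 100
= 101110001010100


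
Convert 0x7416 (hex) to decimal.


Positional values:
Position 0: 6 × 16^0 = 6 × 1 = 6
Position 1: 1 × 16^1 = 1 × 16 = 16
Position 2: 4 × 16^2 = 4 × 256 = 1024
Position 3: 7 × 16^3 = 7 × 4096 = 28672
Sum = 6 + 16 + 1024 + 28672
= 29718


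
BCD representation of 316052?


Each digit → 4-bit binary:
  3 → 0011
  1 → 0001
  6 → 0110
  0 → 0000
  5 → 0101
  2 → 0010
= 0011 0001 0110 0000 0101 0010


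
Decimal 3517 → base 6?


Divide by 6 repeatedly:
3517 ÷ 6 = 586 remainder 1
586 ÷ 6 = 97 remainder 4
97 ÷ 6 = 16 remainder 1
16 ÷ 6 = 2 remainder 4
2 ÷ 6 = 0 remainder 2
Reading remainders bottom-up:
= 24141


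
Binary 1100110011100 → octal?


Group into 3-bit groups: 001100110011100
  001 = 1
  100 = 4
  110 = 6
  011 = 3
  100 = 4
= 0o14634


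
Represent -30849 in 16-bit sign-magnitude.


Sign bit: 1 (negative)
Magnitude: 30849 = 111100010000001
= 1111100010000001


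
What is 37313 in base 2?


Divide by 2 repeatedly:
37313 ÷ 2 = 18656 remainder 1
18656 ÷ 2 = 9328 remainder 0
9328 ÷ 2 = 4664 remainder 0
4664 ÷ 2 = 2332 remainder 0
2332 ÷ 2 = 1166 remainder 0
1166 ÷ 2 = 583 remainder 0
583 ÷ 2 = 291 remainder 1
291 ÷ 2 = 145 remainder 1
145 ÷ 2 = 72 remainder 1
72 ÷ 2 = 36 remainder 0
36 ÷ 2 = 18 remainder 0
18 ÷ 2 = 9 remainder 0
9 ÷ 2 = 4 remainder 1
4 ÷ 2 = 2 remainder 0
2 ÷ 2 = 1 remainder 0
1 ÷ 2 = 0 remainder 1
Reading remainders bottom-up:
= 1001000111000001


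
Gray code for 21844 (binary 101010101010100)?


Binary: 101010101010100
Gray code: G = B XOR (B >> 1)
B >> 1 = 010101010101010
101010101010100 XOR 010101010101010:
  1 XOR 0 = 1
  0 XOR 1 = 1
  1 XOR 0 = 1
  0 XOR 1 = 1
  1 XOR 0 = 1
  0 XOR 1 = 1
  1 XOR 0 = 1
  0 XOR 1 = 1
  1 XOR 0 = 1
  0 XOR 1 = 1
  1 XOR 0 = 1
  0 XOR 1 = 1
  1 XOR 0 = 1
  0 XOR 1 = 1
  0 XOR 0 = 0
= 111111111111110


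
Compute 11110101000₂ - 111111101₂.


Align and subtract column by column (LSB to MSB, borrowing when needed):
  11110101000
- 00111111101
  -----------
  col 0: (0 - 0 borrow-in) - 1 → borrow from next column: (0+2) - 1 = 1, borrow out 1
  col 1: (0 - 1 borrow-in) - 0 → borrow from next column: (-1+2) - 0 = 1, borrow out 1
  col 2: (0 - 1 borrow-in) - 1 → borrow from next column: (-1+2) - 1 = 0, borrow out 1
  col 3: (1 - 1 borrow-in) - 1 → borrow from next column: (0+2) - 1 = 1, borrow out 1
  col 4: (0 - 1 borrow-in) - 1 → borrow from next column: (-1+2) - 1 = 0, borrow out 1
  col 5: (1 - 1 borrow-in) - 1 → borrow from next column: (0+2) - 1 = 1, borrow out 1
  col 6: (0 - 1 borrow-in) - 1 → borrow from next column: (-1+2) - 1 = 0, borrow out 1
  col 7: (1 - 1 borrow-in) - 1 → borrow from next column: (0+2) - 1 = 1, borrow out 1
  col 8: (1 - 1 borrow-in) - 1 → borrow from next column: (0+2) - 1 = 1, borrow out 1
  col 9: (1 - 1 borrow-in) - 0 → 0 - 0 = 0, borrow out 0
  col 10: (1 - 0 borrow-in) - 0 → 1 - 0 = 1, borrow out 0
Reading bits MSB→LSB: 10110101011
Strip leading zeros: 10110101011
= 10110101011


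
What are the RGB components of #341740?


Hex: #341740
R = 34₁₆ = 52
G = 17₁₆ = 23
B = 40₁₆ = 64
= RGB(52, 23, 64)


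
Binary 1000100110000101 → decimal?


Positional values:
Bit 0: 1 × 2^0 = 1
Bit 2: 1 × 2^2 = 4
Bit 7: 1 × 2^7 = 128
Bit 8: 1 × 2^8 = 256
Bit 11: 1 × 2^11 = 2048
Bit 15: 1 × 2^15 = 32768
Sum = 1 + 4 + 128 + 256 + 2048 + 32768
= 35205


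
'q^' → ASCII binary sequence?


String: 'q^'  (2 characters)
Per-character ASCII lookup:
  'q': lowercase starts at 97: 'q' = 97 + 16 = 113 → 1110001
  '^': special character: '^' = 94 → 1011110
= 1110001 1011110


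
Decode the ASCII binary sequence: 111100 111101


Codes (binary): 111100 111101
Per-code ASCII lookup:
  111100 = 60  (special character) → '<'
  111101 = 61  (special character) → '='
= '<='


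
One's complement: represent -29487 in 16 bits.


Original: 0111001100101111
Invert all bits:
  bit 0: 0 → 1
  bit 1: 1 → 0
  bit 2: 1 → 0
  bit 3: 1 → 0
  bit 4: 0 → 1
  bit 5: 0 → 1
  bit 6: 1 → 0
  bit 7: 1 → 0
  bit 8: 0 → 1
  bit 9: 0 → 1
  bit 10: 1 → 0
  bit 11: 0 → 1
  bit 12: 1 → 0
  bit 13: 1 → 0
  bit 14: 1 → 0
  bit 15: 1 → 0
= 1000110011010000


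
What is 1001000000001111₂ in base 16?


Group into 4-bit nibbles: 1001000000001111
  1001 = 9
  0000 = 0
  0000 = 0
  1111 = F
= 0x900F


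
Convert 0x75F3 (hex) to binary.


Each hex digit → 4 binary bits:
  7 = 0111
  5 = 0101
  F = 1111
  3 = 0011
Concatenate: 0111 0101 1111 0011
= 0111010111110011


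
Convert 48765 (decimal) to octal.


Divide by 8 repeatedly:
48765 ÷ 8 = 6095 remainder 5
6095 ÷ 8 = 761 remainder 7
761 ÷ 8 = 95 remainder 1
95 ÷ 8 = 11 remainder 7
11 ÷ 8 = 1 remainder 3
1 ÷ 8 = 0 remainder 1
Reading remainders bottom-up:
= 0o137175


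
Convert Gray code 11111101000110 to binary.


Gray code: 11111101000110
MSB stays the same: 1
Each subsequent bit = prev_binary XOR current_gray:
  B[1] = 1 XOR 1 = 0
  B[2] = 0 XOR 1 = 1
  B[3] = 1 XOR 1 = 0
  B[4] = 0 XOR 1 = 1
  B[5] = 1 XOR 1 = 0
  B[6] = 0 XOR 0 = 0
  B[7] = 0 XOR 1 = 1
  B[8] = 1 XOR 0 = 1
  B[9] = 1 XOR 0 = 1
  B[10] = 1 XOR 0 = 1
  B[11] = 1 XOR 1 = 0
  B[12] = 0 XOR 1 = 1
  B[13] = 1 XOR 0 = 1
= 10101001111011 (10875 decimal)


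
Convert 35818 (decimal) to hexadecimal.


Divide by 16 repeatedly:
35818 ÷ 16 = 2238 remainder 10 (A)
2238 ÷ 16 = 139 remainder 14 (E)
139 ÷ 16 = 8 remainder 11 (B)
8 ÷ 16 = 0 remainder 8 (8)
Reading remainders bottom-up:
= 0x8BEA


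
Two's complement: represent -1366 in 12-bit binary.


Original: 010101010110
Step 1 - Invert all bits: 101010101001
Step 2 - Add 1: 101010101001 + 1
= 101010101010 (represents -1366)


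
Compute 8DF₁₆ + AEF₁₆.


Align and add column by column (LSB to MSB, each column mod 16 with carry):
  08DF
+ 0AEF
  ----
  col 0: F(15) + F(15) + 0 (carry in) = 30 → E(14), carry out 1
  col 1: D(13) + E(14) + 1 (carry in) = 28 → C(12), carry out 1
  col 2: 8(8) + A(10) + 1 (carry in) = 19 → 3(3), carry out 1
  col 3: 0(0) + 0(0) + 1 (carry in) = 1 → 1(1), carry out 0
Reading digits MSB→LSB: 13CE
Strip leading zeros: 13CE
= 0x13CE


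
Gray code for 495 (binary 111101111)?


Binary: 111101111
Gray code: G = B XOR (B >> 1)
B >> 1 = 011110111
111101111 XOR 011110111:
  1 XOR 0 = 1
  1 XOR 1 = 0
  1 XOR 1 = 0
  1 XOR 1 = 0
  0 XOR 1 = 1
  1 XOR 0 = 1
  1 XOR 1 = 0
  1 XOR 1 = 0
  1 XOR 1 = 0
= 100011000


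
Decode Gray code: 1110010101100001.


Gray code: 1110010101100001
MSB stays the same: 1
Each subsequent bit = prev_binary XOR current_gray:
  B[1] = 1 XOR 1 = 0
  B[2] = 0 XOR 1 = 1
  B[3] = 1 XOR 0 = 1
  B[4] = 1 XOR 0 = 1
  B[5] = 1 XOR 1 = 0
  B[6] = 0 XOR 0 = 0
  B[7] = 0 XOR 1 = 1
  B[8] = 1 XOR 0 = 1
  B[9] = 1 XOR 1 = 0
  B[10] = 0 XOR 1 = 1
  B[11] = 1 XOR 0 = 1
  B[12] = 1 XOR 0 = 1
  B[13] = 1 XOR 0 = 1
  B[14] = 1 XOR 0 = 1
  B[15] = 1 XOR 1 = 0
= 1011100110111110 (47550 decimal)


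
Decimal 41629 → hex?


Divide by 16 repeatedly:
41629 ÷ 16 = 2601 remainder 13 (D)
2601 ÷ 16 = 162 remainder 9 (9)
162 ÷ 16 = 10 remainder 2 (2)
10 ÷ 16 = 0 remainder 10 (A)
Reading remainders bottom-up:
= 0xA29D


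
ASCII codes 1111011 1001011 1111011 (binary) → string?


Codes (binary): 1111011 1001011 1111011
Per-code ASCII lookup:
  1111011 = 123  (special character) → '{'
  1001011 = 75  (range 65-90: uppercase, 75 - 65 = 10) → 'K'
  1111011 = 123  (special character) → '{'
= '{K{'


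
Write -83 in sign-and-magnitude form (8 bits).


Sign bit: 1 (negative)
Magnitude: 83 = 1010011
= 11010011


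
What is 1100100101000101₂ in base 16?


Group into 4-bit nibbles: 1100100101000101
  1100 = C
  1001 = 9
  0100 = 4
  0101 = 5
= 0xC945


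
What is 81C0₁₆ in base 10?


Positional values:
Position 0: 0 × 16^0 = 0 × 1 = 0
Position 1: C × 16^1 = 12 × 16 = 192
Position 2: 1 × 16^2 = 1 × 256 = 256
Position 3: 8 × 16^3 = 8 × 4096 = 32768
Sum = 0 + 192 + 256 + 32768
= 33216


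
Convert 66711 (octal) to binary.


Each octal digit → 3 binary bits:
  6 = 110
  6 = 110
  7 = 111
  1 = 001
  1 = 001
Concatenate: 110 110 111 001 001
= 110110111001001


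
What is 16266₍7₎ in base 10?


Positional values (base 7):
  6 × 7^0 = 6 × 1 = 6
  6 × 7^1 = 6 × 7 = 42
  2 × 7^2 = 2 × 49 = 98
  6 × 7^3 = 6 × 343 = 2058
  1 × 7^4 = 1 × 2401 = 2401
Sum = 6 + 42 + 98 + 2058 + 2401
= 4605


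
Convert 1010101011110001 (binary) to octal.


Group into 3-bit groups: 001010101011110001
  001 = 1
  010 = 2
  101 = 5
  011 = 3
  110 = 6
  001 = 1
= 0o125361


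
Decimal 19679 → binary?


Divide by 2 repeatedly:
19679 ÷ 2 = 9839 remainder 1
9839 ÷ 2 = 4919 remainder 1
4919 ÷ 2 = 2459 remainder 1
2459 ÷ 2 = 1229 remainder 1
1229 ÷ 2 = 614 remainder 1
614 ÷ 2 = 307 remainder 0
307 ÷ 2 = 153 remainder 1
153 ÷ 2 = 76 remainder 1
76 ÷ 2 = 38 remainder 0
38 ÷ 2 = 19 remainder 0
19 ÷ 2 = 9 remainder 1
9 ÷ 2 = 4 remainder 1
4 ÷ 2 = 2 remainder 0
2 ÷ 2 = 1 remainder 0
1 ÷ 2 = 0 remainder 1
Reading remainders bottom-up:
= 100110011011111


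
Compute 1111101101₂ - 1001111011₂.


Align and subtract column by column (LSB to MSB, borrowing when needed):
  1111101101
- 1001111011
  ----------
  col 0: (1 - 0 borrow-in) - 1 → 1 - 1 = 0, borrow out 0
  col 1: (0 - 0 borrow-in) - 1 → borrow from next column: (0+2) - 1 = 1, borrow out 1
  col 2: (1 - 1 borrow-in) - 0 → 0 - 0 = 0, borrow out 0
  col 3: (1 - 0 borrow-in) - 1 → 1 - 1 = 0, borrow out 0
  col 4: (0 - 0 borrow-in) - 1 → borrow from next column: (0+2) - 1 = 1, borrow out 1
  col 5: (1 - 1 borrow-in) - 1 → borrow from next column: (0+2) - 1 = 1, borrow out 1
  col 6: (1 - 1 borrow-in) - 1 → borrow from next column: (0+2) - 1 = 1, borrow out 1
  col 7: (1 - 1 borrow-in) - 0 → 0 - 0 = 0, borrow out 0
  col 8: (1 - 0 borrow-in) - 0 → 1 - 0 = 1, borrow out 0
  col 9: (1 - 0 borrow-in) - 1 → 1 - 1 = 0, borrow out 0
Reading bits MSB→LSB: 0101110010
Strip leading zeros: 101110010
= 101110010


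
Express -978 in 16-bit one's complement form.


Original: 0000001111010010
Invert all bits:
  bit 0: 0 → 1
  bit 1: 0 → 1
  bit 2: 0 → 1
  bit 3: 0 → 1
  bit 4: 0 → 1
  bit 5: 0 → 1
  bit 6: 1 → 0
  bit 7: 1 → 0
  bit 8: 1 → 0
  bit 9: 1 → 0
  bit 10: 0 → 1
  bit 11: 1 → 0
  bit 12: 0 → 1
  bit 13: 0 → 1
  bit 14: 1 → 0
  bit 15: 0 → 1
= 1111110000101101


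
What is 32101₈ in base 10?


Positional values:
Position 0: 1 × 8^0 = 1
Position 1: 0 × 8^1 = 0
Position 2: 1 × 8^2 = 64
Position 3: 2 × 8^3 = 1024
Position 4: 3 × 8^4 = 12288
Sum = 1 + 0 + 64 + 1024 + 12288
= 13377


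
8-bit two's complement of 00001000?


Original: 00001000
Step 1 - Invert all bits: 11110111
Step 2 - Add 1: 11110111 + 1
= 11111000 (represents -8)


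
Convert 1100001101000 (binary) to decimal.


Positional values:
Bit 3: 1 × 2^3 = 8
Bit 5: 1 × 2^5 = 32
Bit 6: 1 × 2^6 = 64
Bit 11: 1 × 2^11 = 2048
Bit 12: 1 × 2^12 = 4096
Sum = 8 + 32 + 64 + 2048 + 4096
= 6248


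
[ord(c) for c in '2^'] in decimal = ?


String: '2^'  (2 characters)
Per-character ASCII lookup:
  '2': digits start at 48: '2' = 48 + 2 = 50
  '^': special character: '^' = 94
= 50 94


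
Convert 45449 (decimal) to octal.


Divide by 8 repeatedly:
45449 ÷ 8 = 5681 remainder 1
5681 ÷ 8 = 710 remainder 1
710 ÷ 8 = 88 remainder 6
88 ÷ 8 = 11 remainder 0
11 ÷ 8 = 1 remainder 3
1 ÷ 8 = 0 remainder 1
Reading remainders bottom-up:
= 0o130611


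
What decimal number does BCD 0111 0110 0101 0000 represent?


Each 4-bit group → digit:
  0111 → 7
  0110 → 6
  0101 → 5
  0000 → 0
= 7650


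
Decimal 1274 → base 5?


Divide by 5 repeatedly:
1274 ÷ 5 = 254 remainder 4
254 ÷ 5 = 50 remainder 4
50 ÷ 5 = 10 remainder 0
10 ÷ 5 = 2 remainder 0
2 ÷ 5 = 0 remainder 2
Reading remainders bottom-up:
= 20044


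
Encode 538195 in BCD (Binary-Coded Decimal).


Each digit → 4-bit binary:
  5 → 0101
  3 → 0011
  8 → 1000
  1 → 0001
  9 → 1001
  5 → 0101
= 0101 0011 1000 0001 1001 0101


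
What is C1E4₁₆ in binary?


Each hex digit → 4 binary bits:
  C = 1100
  1 = 0001
  E = 1110
  4 = 0100
Concatenate: 1100 0001 1110 0100
= 1100000111100100


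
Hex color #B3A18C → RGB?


Hex: #B3A18C
R = B3₁₆ = 179
G = A1₁₆ = 161
B = 8C₁₆ = 140
= RGB(179, 161, 140)


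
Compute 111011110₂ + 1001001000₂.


Align and add column by column (LSB to MSB, carry propagating):
  00111011110
+ 01001001000
  -----------
  col 0: 0 + 0 + 0 (carry in) = 0 → bit 0, carry out 0
  col 1: 1 + 0 + 0 (carry in) = 1 → bit 1, carry out 0
  col 2: 1 + 0 + 0 (carry in) = 1 → bit 1, carry out 0
  col 3: 1 + 1 + 0 (carry in) = 2 → bit 0, carry out 1
  col 4: 1 + 0 + 1 (carry in) = 2 → bit 0, carry out 1
  col 5: 0 + 0 + 1 (carry in) = 1 → bit 1, carry out 0
  col 6: 1 + 1 + 0 (carry in) = 2 → bit 0, carry out 1
  col 7: 1 + 0 + 1 (carry in) = 2 → bit 0, carry out 1
  col 8: 1 + 0 + 1 (carry in) = 2 → bit 0, carry out 1
  col 9: 0 + 1 + 1 (carry in) = 2 → bit 0, carry out 1
  col 10: 0 + 0 + 1 (carry in) = 1 → bit 1, carry out 0
Reading bits MSB→LSB: 10000100110
Strip leading zeros: 10000100110
= 10000100110


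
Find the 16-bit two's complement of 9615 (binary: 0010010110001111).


Original: 0010010110001111
Step 1 - Invert all bits: 1101101001110000
Step 2 - Add 1: 1101101001110000 + 1
= 1101101001110001 (represents -9615)


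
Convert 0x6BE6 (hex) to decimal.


Positional values:
Position 0: 6 × 16^0 = 6 × 1 = 6
Position 1: E × 16^1 = 14 × 16 = 224
Position 2: B × 16^2 = 11 × 256 = 2816
Position 3: 6 × 16^3 = 6 × 4096 = 24576
Sum = 6 + 224 + 2816 + 24576
= 27622


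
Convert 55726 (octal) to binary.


Each octal digit → 3 binary bits:
  5 = 101
  5 = 101
  7 = 111
  2 = 010
  6 = 110
Concatenate: 101 101 111 010 110
= 101101111010110


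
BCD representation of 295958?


Each digit → 4-bit binary:
  2 → 0010
  9 → 1001
  5 → 0101
  9 → 1001
  5 → 0101
  8 → 1000
= 0010 1001 0101 1001 0101 1000


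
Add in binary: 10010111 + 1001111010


Align and add column by column (LSB to MSB, carry propagating):
  00010010111
+ 01001111010
  -----------
  col 0: 1 + 0 + 0 (carry in) = 1 → bit 1, carry out 0
  col 1: 1 + 1 + 0 (carry in) = 2 → bit 0, carry out 1
  col 2: 1 + 0 + 1 (carry in) = 2 → bit 0, carry out 1
  col 3: 0 + 1 + 1 (carry in) = 2 → bit 0, carry out 1
  col 4: 1 + 1 + 1 (carry in) = 3 → bit 1, carry out 1
  col 5: 0 + 1 + 1 (carry in) = 2 → bit 0, carry out 1
  col 6: 0 + 1 + 1 (carry in) = 2 → bit 0, carry out 1
  col 7: 1 + 0 + 1 (carry in) = 2 → bit 0, carry out 1
  col 8: 0 + 0 + 1 (carry in) = 1 → bit 1, carry out 0
  col 9: 0 + 1 + 0 (carry in) = 1 → bit 1, carry out 0
  col 10: 0 + 0 + 0 (carry in) = 0 → bit 0, carry out 0
Reading bits MSB→LSB: 01100010001
Strip leading zeros: 1100010001
= 1100010001


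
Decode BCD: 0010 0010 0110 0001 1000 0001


Each 4-bit group → digit:
  0010 → 2
  0010 → 2
  0110 → 6
  0001 → 1
  1000 → 8
  0001 → 1
= 226181


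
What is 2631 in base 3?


Divide by 3 repeatedly:
2631 ÷ 3 = 877 remainder 0
877 ÷ 3 = 292 remainder 1
292 ÷ 3 = 97 remainder 1
97 ÷ 3 = 32 remainder 1
32 ÷ 3 = 10 remainder 2
10 ÷ 3 = 3 remainder 1
3 ÷ 3 = 1 remainder 0
1 ÷ 3 = 0 remainder 1
Reading remainders bottom-up:
= 10121110


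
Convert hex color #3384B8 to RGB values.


Hex: #3384B8
R = 33₁₆ = 51
G = 84₁₆ = 132
B = B8₁₆ = 184
= RGB(51, 132, 184)


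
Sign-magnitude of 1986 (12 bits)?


Sign bit: 0 (positive)
Magnitude: 1986 = 11111000010
= 011111000010


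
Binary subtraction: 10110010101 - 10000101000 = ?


Align and subtract column by column (LSB to MSB, borrowing when needed):
  10110010101
- 10000101000
  -----------
  col 0: (1 - 0 borrow-in) - 0 → 1 - 0 = 1, borrow out 0
  col 1: (0 - 0 borrow-in) - 0 → 0 - 0 = 0, borrow out 0
  col 2: (1 - 0 borrow-in) - 0 → 1 - 0 = 1, borrow out 0
  col 3: (0 - 0 borrow-in) - 1 → borrow from next column: (0+2) - 1 = 1, borrow out 1
  col 4: (1 - 1 borrow-in) - 0 → 0 - 0 = 0, borrow out 0
  col 5: (0 - 0 borrow-in) - 1 → borrow from next column: (0+2) - 1 = 1, borrow out 1
  col 6: (0 - 1 borrow-in) - 0 → borrow from next column: (-1+2) - 0 = 1, borrow out 1
  col 7: (1 - 1 borrow-in) - 0 → 0 - 0 = 0, borrow out 0
  col 8: (1 - 0 borrow-in) - 0 → 1 - 0 = 1, borrow out 0
  col 9: (0 - 0 borrow-in) - 0 → 0 - 0 = 0, borrow out 0
  col 10: (1 - 0 borrow-in) - 1 → 1 - 1 = 0, borrow out 0
Reading bits MSB→LSB: 00101101101
Strip leading zeros: 101101101
= 101101101


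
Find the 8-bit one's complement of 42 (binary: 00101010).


Original: 00101010
Invert all bits:
  bit 0: 0 → 1
  bit 1: 0 → 1
  bit 2: 1 → 0
  bit 3: 0 → 1
  bit 4: 1 → 0
  bit 5: 0 → 1
  bit 6: 1 → 0
  bit 7: 0 → 1
= 11010101


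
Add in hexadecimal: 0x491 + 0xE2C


Align and add column by column (LSB to MSB, each column mod 16 with carry):
  0491
+ 0E2C
  ----
  col 0: 1(1) + C(12) + 0 (carry in) = 13 → D(13), carry out 0
  col 1: 9(9) + 2(2) + 0 (carry in) = 11 → B(11), carry out 0
  col 2: 4(4) + E(14) + 0 (carry in) = 18 → 2(2), carry out 1
  col 3: 0(0) + 0(0) + 1 (carry in) = 1 → 1(1), carry out 0
Reading digits MSB→LSB: 12BD
Strip leading zeros: 12BD
= 0x12BD


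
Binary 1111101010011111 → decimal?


Positional values:
Bit 0: 1 × 2^0 = 1
Bit 1: 1 × 2^1 = 2
Bit 2: 1 × 2^2 = 4
Bit 3: 1 × 2^3 = 8
Bit 4: 1 × 2^4 = 16
Bit 7: 1 × 2^7 = 128
Bit 9: 1 × 2^9 = 512
Bit 11: 1 × 2^11 = 2048
Bit 12: 1 × 2^12 = 4096
Bit 13: 1 × 2^13 = 8192
Bit 14: 1 × 2^14 = 16384
Bit 15: 1 × 2^15 = 32768
Sum = 1 + 2 + 4 + 8 + 16 + 128 + 512 + 2048 + 4096 + 8192 + 16384 + 32768
= 64159


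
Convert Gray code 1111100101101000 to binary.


Gray code: 1111100101101000
MSB stays the same: 1
Each subsequent bit = prev_binary XOR current_gray:
  B[1] = 1 XOR 1 = 0
  B[2] = 0 XOR 1 = 1
  B[3] = 1 XOR 1 = 0
  B[4] = 0 XOR 1 = 1
  B[5] = 1 XOR 0 = 1
  B[6] = 1 XOR 0 = 1
  B[7] = 1 XOR 1 = 0
  B[8] = 0 XOR 0 = 0
  B[9] = 0 XOR 1 = 1
  B[10] = 1 XOR 1 = 0
  B[11] = 0 XOR 0 = 0
  B[12] = 0 XOR 1 = 1
  B[13] = 1 XOR 0 = 1
  B[14] = 1 XOR 0 = 1
  B[15] = 1 XOR 0 = 1
= 1010111001001111 (44623 decimal)


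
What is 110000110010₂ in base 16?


Group into 4-bit nibbles: 110000110010
  1100 = C
  0011 = 3
  0010 = 2
= 0xC32


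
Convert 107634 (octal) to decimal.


Positional values:
Position 0: 4 × 8^0 = 4
Position 1: 3 × 8^1 = 24
Position 2: 6 × 8^2 = 384
Position 3: 7 × 8^3 = 3584
Position 4: 0 × 8^4 = 0
Position 5: 1 × 8^5 = 32768
Sum = 4 + 24 + 384 + 3584 + 0 + 32768
= 36764


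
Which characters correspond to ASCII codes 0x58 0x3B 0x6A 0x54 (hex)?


Codes (hex): 0x58 0x3B 0x6A 0x54
Per-code ASCII lookup:
  0x58 = 88  (range 65-90: uppercase, 88 - 65 = 23) → 'X'
  0x3B = 59  (special character) → ';'
  0x6A = 106  (range 97-122: lowercase, 106 - 97 = 9) → 'j'
  0x54 = 84  (range 65-90: uppercase, 84 - 65 = 19) → 'T'
= 'X;jT'


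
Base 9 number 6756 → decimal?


Positional values (base 9):
  6 × 9^0 = 6 × 1 = 6
  5 × 9^1 = 5 × 9 = 45
  7 × 9^2 = 7 × 81 = 567
  6 × 9^3 = 6 × 729 = 4374
Sum = 6 + 45 + 567 + 4374
= 4992


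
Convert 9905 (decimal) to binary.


Divide by 2 repeatedly:
9905 ÷ 2 = 4952 remainder 1
4952 ÷ 2 = 2476 remainder 0
2476 ÷ 2 = 1238 remainder 0
1238 ÷ 2 = 619 remainder 0
619 ÷ 2 = 309 remainder 1
309 ÷ 2 = 154 remainder 1
154 ÷ 2 = 77 remainder 0
77 ÷ 2 = 38 remainder 1
38 ÷ 2 = 19 remainder 0
19 ÷ 2 = 9 remainder 1
9 ÷ 2 = 4 remainder 1
4 ÷ 2 = 2 remainder 0
2 ÷ 2 = 1 remainder 0
1 ÷ 2 = 0 remainder 1
Reading remainders bottom-up:
= 10011010110001


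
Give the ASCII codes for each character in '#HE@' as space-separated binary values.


String: '#HE@'  (4 characters)
Per-character ASCII lookup:
  '#': special character: '#' = 35 → 100011
  'H': uppercase starts at 65: 'H' = 65 + 7 = 72 → 1001000
  'E': uppercase starts at 65: 'E' = 65 + 4 = 69 → 1000101
  '@': special character: '@' = 64 → 1000000
= 100011 1001000 1000101 1000000


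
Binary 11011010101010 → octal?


Group into 3-bit groups: 011011010101010
  011 = 3
  011 = 3
  010 = 2
  101 = 5
  010 = 2
= 0o33252


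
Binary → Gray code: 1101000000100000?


Binary: 1101000000100000
Gray code: G = B XOR (B >> 1)
B >> 1 = 0110100000010000
1101000000100000 XOR 0110100000010000:
  1 XOR 0 = 1
  1 XOR 1 = 0
  0 XOR 1 = 1
  1 XOR 0 = 1
  0 XOR 1 = 1
  0 XOR 0 = 0
  0 XOR 0 = 0
  0 XOR 0 = 0
  0 XOR 0 = 0
  0 XOR 0 = 0
  1 XOR 0 = 1
  0 XOR 1 = 1
  0 XOR 0 = 0
  0 XOR 0 = 0
  0 XOR 0 = 0
  0 XOR 0 = 0
= 1011100000110000


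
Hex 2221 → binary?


Each hex digit → 4 binary bits:
  2 = 0010
  2 = 0010
  2 = 0010
  1 = 0001
Concatenate: 0010 0010 0010 0001
= 0010001000100001


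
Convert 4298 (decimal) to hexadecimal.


Divide by 16 repeatedly:
4298 ÷ 16 = 268 remainder 10 (A)
268 ÷ 16 = 16 remainder 12 (C)
16 ÷ 16 = 1 remainder 0 (0)
1 ÷ 16 = 0 remainder 1 (1)
Reading remainders bottom-up:
= 0x10CA


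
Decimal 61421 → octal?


Divide by 8 repeatedly:
61421 ÷ 8 = 7677 remainder 5
7677 ÷ 8 = 959 remainder 5
959 ÷ 8 = 119 remainder 7
119 ÷ 8 = 14 remainder 7
14 ÷ 8 = 1 remainder 6
1 ÷ 8 = 0 remainder 1
Reading remainders bottom-up:
= 0o167755


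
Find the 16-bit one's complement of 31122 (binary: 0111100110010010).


Original: 0111100110010010
Invert all bits:
  bit 0: 0 → 1
  bit 1: 1 → 0
  bit 2: 1 → 0
  bit 3: 1 → 0
  bit 4: 1 → 0
  bit 5: 0 → 1
  bit 6: 0 → 1
  bit 7: 1 → 0
  bit 8: 1 → 0
  bit 9: 0 → 1
  bit 10: 0 → 1
  bit 11: 1 → 0
  bit 12: 0 → 1
  bit 13: 0 → 1
  bit 14: 1 → 0
  bit 15: 0 → 1
= 1000011001101101


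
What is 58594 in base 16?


Divide by 16 repeatedly:
58594 ÷ 16 = 3662 remainder 2 (2)
3662 ÷ 16 = 228 remainder 14 (E)
228 ÷ 16 = 14 remainder 4 (4)
14 ÷ 16 = 0 remainder 14 (E)
Reading remainders bottom-up:
= 0xE4E2


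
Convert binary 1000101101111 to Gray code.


Binary: 1000101101111
Gray code: G = B XOR (B >> 1)
B >> 1 = 0100010110111
1000101101111 XOR 0100010110111:
  1 XOR 0 = 1
  0 XOR 1 = 1
  0 XOR 0 = 0
  0 XOR 0 = 0
  1 XOR 0 = 1
  0 XOR 1 = 1
  1 XOR 0 = 1
  1 XOR 1 = 0
  0 XOR 1 = 1
  1 XOR 0 = 1
  1 XOR 1 = 0
  1 XOR 1 = 0
  1 XOR 1 = 0
= 1100111011000


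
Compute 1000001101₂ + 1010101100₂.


Align and add column by column (LSB to MSB, carry propagating):
  01000001101
+ 01010101100
  -----------
  col 0: 1 + 0 + 0 (carry in) = 1 → bit 1, carry out 0
  col 1: 0 + 0 + 0 (carry in) = 0 → bit 0, carry out 0
  col 2: 1 + 1 + 0 (carry in) = 2 → bit 0, carry out 1
  col 3: 1 + 1 + 1 (carry in) = 3 → bit 1, carry out 1
  col 4: 0 + 0 + 1 (carry in) = 1 → bit 1, carry out 0
  col 5: 0 + 1 + 0 (carry in) = 1 → bit 1, carry out 0
  col 6: 0 + 0 + 0 (carry in) = 0 → bit 0, carry out 0
  col 7: 0 + 1 + 0 (carry in) = 1 → bit 1, carry out 0
  col 8: 0 + 0 + 0 (carry in) = 0 → bit 0, carry out 0
  col 9: 1 + 1 + 0 (carry in) = 2 → bit 0, carry out 1
  col 10: 0 + 0 + 1 (carry in) = 1 → bit 1, carry out 0
Reading bits MSB→LSB: 10010111001
Strip leading zeros: 10010111001
= 10010111001


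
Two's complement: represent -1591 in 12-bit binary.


Original: 011000110111
Step 1 - Invert all bits: 100111001000
Step 2 - Add 1: 100111001000 + 1
= 100111001001 (represents -1591)


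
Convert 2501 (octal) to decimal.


Positional values:
Position 0: 1 × 8^0 = 1
Position 1: 0 × 8^1 = 0
Position 2: 5 × 8^2 = 320
Position 3: 2 × 8^3 = 1024
Sum = 1 + 0 + 320 + 1024
= 1345


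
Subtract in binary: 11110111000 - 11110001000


Align and subtract column by column (LSB to MSB, borrowing when needed):
  11110111000
- 11110001000
  -----------
  col 0: (0 - 0 borrow-in) - 0 → 0 - 0 = 0, borrow out 0
  col 1: (0 - 0 borrow-in) - 0 → 0 - 0 = 0, borrow out 0
  col 2: (0 - 0 borrow-in) - 0 → 0 - 0 = 0, borrow out 0
  col 3: (1 - 0 borrow-in) - 1 → 1 - 1 = 0, borrow out 0
  col 4: (1 - 0 borrow-in) - 0 → 1 - 0 = 1, borrow out 0
  col 5: (1 - 0 borrow-in) - 0 → 1 - 0 = 1, borrow out 0
  col 6: (0 - 0 borrow-in) - 0 → 0 - 0 = 0, borrow out 0
  col 7: (1 - 0 borrow-in) - 1 → 1 - 1 = 0, borrow out 0
  col 8: (1 - 0 borrow-in) - 1 → 1 - 1 = 0, borrow out 0
  col 9: (1 - 0 borrow-in) - 1 → 1 - 1 = 0, borrow out 0
  col 10: (1 - 0 borrow-in) - 1 → 1 - 1 = 0, borrow out 0
Reading bits MSB→LSB: 00000110000
Strip leading zeros: 110000
= 110000


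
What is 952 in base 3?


Divide by 3 repeatedly:
952 ÷ 3 = 317 remainder 1
317 ÷ 3 = 105 remainder 2
105 ÷ 3 = 35 remainder 0
35 ÷ 3 = 11 remainder 2
11 ÷ 3 = 3 remainder 2
3 ÷ 3 = 1 remainder 0
1 ÷ 3 = 0 remainder 1
Reading remainders bottom-up:
= 1022021


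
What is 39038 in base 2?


Divide by 2 repeatedly:
39038 ÷ 2 = 19519 remainder 0
19519 ÷ 2 = 9759 remainder 1
9759 ÷ 2 = 4879 remainder 1
4879 ÷ 2 = 2439 remainder 1
2439 ÷ 2 = 1219 remainder 1
1219 ÷ 2 = 609 remainder 1
609 ÷ 2 = 304 remainder 1
304 ÷ 2 = 152 remainder 0
152 ÷ 2 = 76 remainder 0
76 ÷ 2 = 38 remainder 0
38 ÷ 2 = 19 remainder 0
19 ÷ 2 = 9 remainder 1
9 ÷ 2 = 4 remainder 1
4 ÷ 2 = 2 remainder 0
2 ÷ 2 = 1 remainder 0
1 ÷ 2 = 0 remainder 1
Reading remainders bottom-up:
= 1001100001111110


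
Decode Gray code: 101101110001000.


Gray code: 101101110001000
MSB stays the same: 1
Each subsequent bit = prev_binary XOR current_gray:
  B[1] = 1 XOR 0 = 1
  B[2] = 1 XOR 1 = 0
  B[3] = 0 XOR 1 = 1
  B[4] = 1 XOR 0 = 1
  B[5] = 1 XOR 1 = 0
  B[6] = 0 XOR 1 = 1
  B[7] = 1 XOR 1 = 0
  B[8] = 0 XOR 0 = 0
  B[9] = 0 XOR 0 = 0
  B[10] = 0 XOR 0 = 0
  B[11] = 0 XOR 1 = 1
  B[12] = 1 XOR 0 = 1
  B[13] = 1 XOR 0 = 1
  B[14] = 1 XOR 0 = 1
= 110110100001111 (27919 decimal)


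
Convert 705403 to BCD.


Each digit → 4-bit binary:
  7 → 0111
  0 → 0000
  5 → 0101
  4 → 0100
  0 → 0000
  3 → 0011
= 0111 0000 0101 0100 0000 0011


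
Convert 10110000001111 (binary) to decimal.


Positional values:
Bit 0: 1 × 2^0 = 1
Bit 1: 1 × 2^1 = 2
Bit 2: 1 × 2^2 = 4
Bit 3: 1 × 2^3 = 8
Bit 10: 1 × 2^10 = 1024
Bit 11: 1 × 2^11 = 2048
Bit 13: 1 × 2^13 = 8192
Sum = 1 + 2 + 4 + 8 + 1024 + 2048 + 8192
= 11279


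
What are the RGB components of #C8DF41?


Hex: #C8DF41
R = C8₁₆ = 200
G = DF₁₆ = 223
B = 41₁₆ = 65
= RGB(200, 223, 65)


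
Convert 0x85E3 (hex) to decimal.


Positional values:
Position 0: 3 × 16^0 = 3 × 1 = 3
Position 1: E × 16^1 = 14 × 16 = 224
Position 2: 5 × 16^2 = 5 × 256 = 1280
Position 3: 8 × 16^3 = 8 × 4096 = 32768
Sum = 3 + 224 + 1280 + 32768
= 34275


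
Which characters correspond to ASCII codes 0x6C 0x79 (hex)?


Codes (hex): 0x6C 0x79
Per-code ASCII lookup:
  0x6C = 108  (range 97-122: lowercase, 108 - 97 = 11) → 'l'
  0x79 = 121  (range 97-122: lowercase, 121 - 97 = 24) → 'y'
= 'ly'


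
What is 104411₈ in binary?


Each octal digit → 3 binary bits:
  1 = 001
  0 = 000
  4 = 100
  4 = 100
  1 = 001
  1 = 001
Concatenate: 001 000 100 100 001 001
= 001000100100001001


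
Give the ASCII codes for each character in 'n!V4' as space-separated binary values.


String: 'n!V4'  (4 characters)
Per-character ASCII lookup:
  'n': lowercase starts at 97: 'n' = 97 + 13 = 110 → 1101110
  '!': special character: '!' = 33 → 100001
  'V': uppercase starts at 65: 'V' = 65 + 21 = 86 → 1010110
  '4': digits start at 48: '4' = 48 + 4 = 52 → 110100
= 1101110 100001 1010110 110100


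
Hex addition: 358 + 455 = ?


Align and add column by column (LSB to MSB, each column mod 16 with carry):
  0358
+ 0455
  ----
  col 0: 8(8) + 5(5) + 0 (carry in) = 13 → D(13), carry out 0
  col 1: 5(5) + 5(5) + 0 (carry in) = 10 → A(10), carry out 0
  col 2: 3(3) + 4(4) + 0 (carry in) = 7 → 7(7), carry out 0
  col 3: 0(0) + 0(0) + 0 (carry in) = 0 → 0(0), carry out 0
Reading digits MSB→LSB: 07AD
Strip leading zeros: 7AD
= 0x7AD


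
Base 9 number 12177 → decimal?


Positional values (base 9):
  7 × 9^0 = 7 × 1 = 7
  7 × 9^1 = 7 × 9 = 63
  1 × 9^2 = 1 × 81 = 81
  2 × 9^3 = 2 × 729 = 1458
  1 × 9^4 = 1 × 6561 = 6561
Sum = 7 + 63 + 81 + 1458 + 6561
= 8170


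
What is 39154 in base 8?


Divide by 8 repeatedly:
39154 ÷ 8 = 4894 remainder 2
4894 ÷ 8 = 611 remainder 6
611 ÷ 8 = 76 remainder 3
76 ÷ 8 = 9 remainder 4
9 ÷ 8 = 1 remainder 1
1 ÷ 8 = 0 remainder 1
Reading remainders bottom-up:
= 0o114362


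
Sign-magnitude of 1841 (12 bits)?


Sign bit: 0 (positive)
Magnitude: 1841 = 11100110001
= 011100110001


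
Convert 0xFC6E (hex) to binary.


Each hex digit → 4 binary bits:
  F = 1111
  C = 1100
  6 = 0110
  E = 1110
Concatenate: 1111 1100 0110 1110
= 1111110001101110


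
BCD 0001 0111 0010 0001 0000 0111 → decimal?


Each 4-bit group → digit:
  0001 → 1
  0111 → 7
  0010 → 2
  0001 → 1
  0000 → 0
  0111 → 7
= 172107


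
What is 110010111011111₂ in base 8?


Group into 3-bit groups: 110010111011111
  110 = 6
  010 = 2
  111 = 7
  011 = 3
  111 = 7
= 0o62737


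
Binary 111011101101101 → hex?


Group into 4-bit nibbles: 0111011101101101
  0111 = 7
  0111 = 7
  0110 = 6
  1101 = D
= 0x776D


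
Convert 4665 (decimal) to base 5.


Divide by 5 repeatedly:
4665 ÷ 5 = 933 remainder 0
933 ÷ 5 = 186 remainder 3
186 ÷ 5 = 37 remainder 1
37 ÷ 5 = 7 remainder 2
7 ÷ 5 = 1 remainder 2
1 ÷ 5 = 0 remainder 1
Reading remainders bottom-up:
= 122130


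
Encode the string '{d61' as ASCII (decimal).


String: '{d61'  (4 characters)
Per-character ASCII lookup:
  '{': special character: '{' = 123
  'd': lowercase starts at 97: 'd' = 97 + 3 = 100
  '6': digits start at 48: '6' = 48 + 6 = 54
  '1': digits start at 48: '1' = 48 + 1 = 49
= 123 100 54 49


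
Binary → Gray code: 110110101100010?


Binary: 110110101100010
Gray code: G = B XOR (B >> 1)
B >> 1 = 011011010110001
110110101100010 XOR 011011010110001:
  1 XOR 0 = 1
  1 XOR 1 = 0
  0 XOR 1 = 1
  1 XOR 0 = 1
  1 XOR 1 = 0
  0 XOR 1 = 1
  1 XOR 0 = 1
  0 XOR 1 = 1
  1 XOR 0 = 1
  1 XOR 1 = 0
  0 XOR 1 = 1
  0 XOR 0 = 0
  0 XOR 0 = 0
  1 XOR 0 = 1
  0 XOR 1 = 1
= 101101111010011


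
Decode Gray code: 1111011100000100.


Gray code: 1111011100000100
MSB stays the same: 1
Each subsequent bit = prev_binary XOR current_gray:
  B[1] = 1 XOR 1 = 0
  B[2] = 0 XOR 1 = 1
  B[3] = 1 XOR 1 = 0
  B[4] = 0 XOR 0 = 0
  B[5] = 0 XOR 1 = 1
  B[6] = 1 XOR 1 = 0
  B[7] = 0 XOR 1 = 1
  B[8] = 1 XOR 0 = 1
  B[9] = 1 XOR 0 = 1
  B[10] = 1 XOR 0 = 1
  B[11] = 1 XOR 0 = 1
  B[12] = 1 XOR 0 = 1
  B[13] = 1 XOR 1 = 0
  B[14] = 0 XOR 0 = 0
  B[15] = 0 XOR 0 = 0
= 1010010111111000 (42488 decimal)


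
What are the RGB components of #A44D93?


Hex: #A44D93
R = A4₁₆ = 164
G = 4D₁₆ = 77
B = 93₁₆ = 147
= RGB(164, 77, 147)


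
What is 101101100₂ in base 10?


Positional values:
Bit 2: 1 × 2^2 = 4
Bit 3: 1 × 2^3 = 8
Bit 5: 1 × 2^5 = 32
Bit 6: 1 × 2^6 = 64
Bit 8: 1 × 2^8 = 256
Sum = 4 + 8 + 32 + 64 + 256
= 364


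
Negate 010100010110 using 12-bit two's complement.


Original: 010100010110
Step 1 - Invert all bits: 101011101001
Step 2 - Add 1: 101011101001 + 1
= 101011101010 (represents -1302)


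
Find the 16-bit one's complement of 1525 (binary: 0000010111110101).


Original: 0000010111110101
Invert all bits:
  bit 0: 0 → 1
  bit 1: 0 → 1
  bit 2: 0 → 1
  bit 3: 0 → 1
  bit 4: 0 → 1
  bit 5: 1 → 0
  bit 6: 0 → 1
  bit 7: 1 → 0
  bit 8: 1 → 0
  bit 9: 1 → 0
  bit 10: 1 → 0
  bit 11: 1 → 0
  bit 12: 0 → 1
  bit 13: 1 → 0
  bit 14: 0 → 1
  bit 15: 1 → 0
= 1111101000001010


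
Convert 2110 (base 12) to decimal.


Positional values (base 12):
  0 × 12^0 = 0 × 1 = 0
  1 × 12^1 = 1 × 12 = 12
  1 × 12^2 = 1 × 144 = 144
  2 × 12^3 = 2 × 1728 = 3456
Sum = 0 + 12 + 144 + 3456
= 3612


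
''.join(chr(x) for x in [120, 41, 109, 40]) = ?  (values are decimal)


Codes (decimal): 120 41 109 40
Per-code ASCII lookup:
  120  (range 97-122: lowercase, 120 - 97 = 23) → 'x'
  41  (special character) → ')'
  109  (range 97-122: lowercase, 109 - 97 = 12) → 'm'
  40  (special character) → '('
= 'x)m('


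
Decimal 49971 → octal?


Divide by 8 repeatedly:
49971 ÷ 8 = 6246 remainder 3
6246 ÷ 8 = 780 remainder 6
780 ÷ 8 = 97 remainder 4
97 ÷ 8 = 12 remainder 1
12 ÷ 8 = 1 remainder 4
1 ÷ 8 = 0 remainder 1
Reading remainders bottom-up:
= 0o141463


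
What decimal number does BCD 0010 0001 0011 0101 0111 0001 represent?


Each 4-bit group → digit:
  0010 → 2
  0001 → 1
  0011 → 3
  0101 → 5
  0111 → 7
  0001 → 1
= 213571


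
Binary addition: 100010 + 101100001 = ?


Align and add column by column (LSB to MSB, carry propagating):
  0000100010
+ 0101100001
  ----------
  col 0: 0 + 1 + 0 (carry in) = 1 → bit 1, carry out 0
  col 1: 1 + 0 + 0 (carry in) = 1 → bit 1, carry out 0
  col 2: 0 + 0 + 0 (carry in) = 0 → bit 0, carry out 0
  col 3: 0 + 0 + 0 (carry in) = 0 → bit 0, carry out 0
  col 4: 0 + 0 + 0 (carry in) = 0 → bit 0, carry out 0
  col 5: 1 + 1 + 0 (carry in) = 2 → bit 0, carry out 1
  col 6: 0 + 1 + 1 (carry in) = 2 → bit 0, carry out 1
  col 7: 0 + 0 + 1 (carry in) = 1 → bit 1, carry out 0
  col 8: 0 + 1 + 0 (carry in) = 1 → bit 1, carry out 0
  col 9: 0 + 0 + 0 (carry in) = 0 → bit 0, carry out 0
Reading bits MSB→LSB: 0110000011
Strip leading zeros: 110000011
= 110000011


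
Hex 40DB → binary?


Each hex digit → 4 binary bits:
  4 = 0100
  0 = 0000
  D = 1101
  B = 1011
Concatenate: 0100 0000 1101 1011
= 0100000011011011


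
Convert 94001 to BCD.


Each digit → 4-bit binary:
  9 → 1001
  4 → 0100
  0 → 0000
  0 → 0000
  1 → 0001
= 1001 0100 0000 0000 0001


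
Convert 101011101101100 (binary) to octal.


Group into 3-bit groups: 101011101101100
  101 = 5
  011 = 3
  101 = 5
  101 = 5
  100 = 4
= 0o53554


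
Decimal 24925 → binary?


Divide by 2 repeatedly:
24925 ÷ 2 = 12462 remainder 1
12462 ÷ 2 = 6231 remainder 0
6231 ÷ 2 = 3115 remainder 1
3115 ÷ 2 = 1557 remainder 1
1557 ÷ 2 = 778 remainder 1
778 ÷ 2 = 389 remainder 0
389 ÷ 2 = 194 remainder 1
194 ÷ 2 = 97 remainder 0
97 ÷ 2 = 48 remainder 1
48 ÷ 2 = 24 remainder 0
24 ÷ 2 = 12 remainder 0
12 ÷ 2 = 6 remainder 0
6 ÷ 2 = 3 remainder 0
3 ÷ 2 = 1 remainder 1
1 ÷ 2 = 0 remainder 1
Reading remainders bottom-up:
= 110000101011101


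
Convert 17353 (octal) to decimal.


Positional values:
Position 0: 3 × 8^0 = 3
Position 1: 5 × 8^1 = 40
Position 2: 3 × 8^2 = 192
Position 3: 7 × 8^3 = 3584
Position 4: 1 × 8^4 = 4096
Sum = 3 + 40 + 192 + 3584 + 4096
= 7915


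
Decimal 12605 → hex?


Divide by 16 repeatedly:
12605 ÷ 16 = 787 remainder 13 (D)
787 ÷ 16 = 49 remainder 3 (3)
49 ÷ 16 = 3 remainder 1 (1)
3 ÷ 16 = 0 remainder 3 (3)
Reading remainders bottom-up:
= 0x313D


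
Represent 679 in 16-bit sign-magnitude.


Sign bit: 0 (positive)
Magnitude: 679 = 000001010100111
= 0000001010100111


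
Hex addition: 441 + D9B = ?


Align and add column by column (LSB to MSB, each column mod 16 with carry):
  0441
+ 0D9B
  ----
  col 0: 1(1) + B(11) + 0 (carry in) = 12 → C(12), carry out 0
  col 1: 4(4) + 9(9) + 0 (carry in) = 13 → D(13), carry out 0
  col 2: 4(4) + D(13) + 0 (carry in) = 17 → 1(1), carry out 1
  col 3: 0(0) + 0(0) + 1 (carry in) = 1 → 1(1), carry out 0
Reading digits MSB→LSB: 11DC
Strip leading zeros: 11DC
= 0x11DC


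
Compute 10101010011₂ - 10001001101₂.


Align and subtract column by column (LSB to MSB, borrowing when needed):
  10101010011
- 10001001101
  -----------
  col 0: (1 - 0 borrow-in) - 1 → 1 - 1 = 0, borrow out 0
  col 1: (1 - 0 borrow-in) - 0 → 1 - 0 = 1, borrow out 0
  col 2: (0 - 0 borrow-in) - 1 → borrow from next column: (0+2) - 1 = 1, borrow out 1
  col 3: (0 - 1 borrow-in) - 1 → borrow from next column: (-1+2) - 1 = 0, borrow out 1
  col 4: (1 - 1 borrow-in) - 0 → 0 - 0 = 0, borrow out 0
  col 5: (0 - 0 borrow-in) - 0 → 0 - 0 = 0, borrow out 0
  col 6: (1 - 0 borrow-in) - 1 → 1 - 1 = 0, borrow out 0
  col 7: (0 - 0 borrow-in) - 0 → 0 - 0 = 0, borrow out 0
  col 8: (1 - 0 borrow-in) - 0 → 1 - 0 = 1, borrow out 0
  col 9: (0 - 0 borrow-in) - 0 → 0 - 0 = 0, borrow out 0
  col 10: (1 - 0 borrow-in) - 1 → 1 - 1 = 0, borrow out 0
Reading bits MSB→LSB: 00100000110
Strip leading zeros: 100000110
= 100000110


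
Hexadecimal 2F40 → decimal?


Positional values:
Position 0: 0 × 16^0 = 0 × 1 = 0
Position 1: 4 × 16^1 = 4 × 16 = 64
Position 2: F × 16^2 = 15 × 256 = 3840
Position 3: 2 × 16^3 = 2 × 4096 = 8192
Sum = 0 + 64 + 3840 + 8192
= 12096


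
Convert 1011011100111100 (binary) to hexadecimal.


Group into 4-bit nibbles: 1011011100111100
  1011 = B
  0111 = 7
  0011 = 3
  1100 = C
= 0xB73C


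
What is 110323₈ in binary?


Each octal digit → 3 binary bits:
  1 = 001
  1 = 001
  0 = 000
  3 = 011
  2 = 010
  3 = 011
Concatenate: 001 001 000 011 010 011
= 001001000011010011


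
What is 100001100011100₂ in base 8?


Group into 3-bit groups: 100001100011100
  100 = 4
  001 = 1
  100 = 4
  011 = 3
  100 = 4
= 0o41434


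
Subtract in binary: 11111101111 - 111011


Align and subtract column by column (LSB to MSB, borrowing when needed):
  11111101111
- 00000111011
  -----------
  col 0: (1 - 0 borrow-in) - 1 → 1 - 1 = 0, borrow out 0
  col 1: (1 - 0 borrow-in) - 1 → 1 - 1 = 0, borrow out 0
  col 2: (1 - 0 borrow-in) - 0 → 1 - 0 = 1, borrow out 0
  col 3: (1 - 0 borrow-in) - 1 → 1 - 1 = 0, borrow out 0
  col 4: (0 - 0 borrow-in) - 1 → borrow from next column: (0+2) - 1 = 1, borrow out 1
  col 5: (1 - 1 borrow-in) - 1 → borrow from next column: (0+2) - 1 = 1, borrow out 1
  col 6: (1 - 1 borrow-in) - 0 → 0 - 0 = 0, borrow out 0
  col 7: (1 - 0 borrow-in) - 0 → 1 - 0 = 1, borrow out 0
  col 8: (1 - 0 borrow-in) - 0 → 1 - 0 = 1, borrow out 0
  col 9: (1 - 0 borrow-in) - 0 → 1 - 0 = 1, borrow out 0
  col 10: (1 - 0 borrow-in) - 0 → 1 - 0 = 1, borrow out 0
Reading bits MSB→LSB: 11110110100
Strip leading zeros: 11110110100
= 11110110100


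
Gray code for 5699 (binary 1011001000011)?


Binary: 1011001000011
Gray code: G = B XOR (B >> 1)
B >> 1 = 0101100100001
1011001000011 XOR 0101100100001:
  1 XOR 0 = 1
  0 XOR 1 = 1
  1 XOR 0 = 1
  1 XOR 1 = 0
  0 XOR 1 = 1
  0 XOR 0 = 0
  1 XOR 0 = 1
  0 XOR 1 = 1
  0 XOR 0 = 0
  0 XOR 0 = 0
  0 XOR 0 = 0
  1 XOR 0 = 1
  1 XOR 1 = 0
= 1110101100010


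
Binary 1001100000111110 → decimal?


Positional values:
Bit 1: 1 × 2^1 = 2
Bit 2: 1 × 2^2 = 4
Bit 3: 1 × 2^3 = 8
Bit 4: 1 × 2^4 = 16
Bit 5: 1 × 2^5 = 32
Bit 11: 1 × 2^11 = 2048
Bit 12: 1 × 2^12 = 4096
Bit 15: 1 × 2^15 = 32768
Sum = 2 + 4 + 8 + 16 + 32 + 2048 + 4096 + 32768
= 38974


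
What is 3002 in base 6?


Divide by 6 repeatedly:
3002 ÷ 6 = 500 remainder 2
500 ÷ 6 = 83 remainder 2
83 ÷ 6 = 13 remainder 5
13 ÷ 6 = 2 remainder 1
2 ÷ 6 = 0 remainder 2
Reading remainders bottom-up:
= 21522


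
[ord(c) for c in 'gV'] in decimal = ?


String: 'gV'  (2 characters)
Per-character ASCII lookup:
  'g': lowercase starts at 97: 'g' = 97 + 6 = 103
  'V': uppercase starts at 65: 'V' = 65 + 21 = 86
= 103 86


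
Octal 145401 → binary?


Each octal digit → 3 binary bits:
  1 = 001
  4 = 100
  5 = 101
  4 = 100
  0 = 000
  1 = 001
Concatenate: 001 100 101 100 000 001
= 001100101100000001


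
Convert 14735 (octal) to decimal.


Positional values:
Position 0: 5 × 8^0 = 5
Position 1: 3 × 8^1 = 24
Position 2: 7 × 8^2 = 448
Position 3: 4 × 8^3 = 2048
Position 4: 1 × 8^4 = 4096
Sum = 5 + 24 + 448 + 2048 + 4096
= 6621
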